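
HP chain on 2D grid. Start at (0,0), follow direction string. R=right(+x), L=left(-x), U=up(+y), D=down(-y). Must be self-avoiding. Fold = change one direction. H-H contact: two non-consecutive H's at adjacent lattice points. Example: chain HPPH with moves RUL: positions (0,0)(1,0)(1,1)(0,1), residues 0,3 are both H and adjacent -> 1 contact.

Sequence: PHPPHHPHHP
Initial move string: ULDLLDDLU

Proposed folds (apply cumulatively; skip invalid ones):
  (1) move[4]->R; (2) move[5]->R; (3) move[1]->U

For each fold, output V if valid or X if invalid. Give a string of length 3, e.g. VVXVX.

Answer: XXX

Derivation:
Initial: ULDLLDDLU -> [(0, 0), (0, 1), (-1, 1), (-1, 0), (-2, 0), (-3, 0), (-3, -1), (-3, -2), (-4, -2), (-4, -1)]
Fold 1: move[4]->R => ULDLRDDLU INVALID (collision), skipped
Fold 2: move[5]->R => ULDLLRDLU INVALID (collision), skipped
Fold 3: move[1]->U => UUDLLDDLU INVALID (collision), skipped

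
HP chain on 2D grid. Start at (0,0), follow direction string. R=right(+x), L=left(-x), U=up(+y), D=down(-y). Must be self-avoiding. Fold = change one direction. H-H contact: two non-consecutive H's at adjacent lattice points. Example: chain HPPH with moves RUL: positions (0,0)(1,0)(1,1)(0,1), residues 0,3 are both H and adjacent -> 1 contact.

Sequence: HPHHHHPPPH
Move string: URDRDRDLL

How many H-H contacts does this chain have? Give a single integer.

Answer: 1

Derivation:
Positions: [(0, 0), (0, 1), (1, 1), (1, 0), (2, 0), (2, -1), (3, -1), (3, -2), (2, -2), (1, -2)]
H-H contact: residue 0 @(0,0) - residue 3 @(1, 0)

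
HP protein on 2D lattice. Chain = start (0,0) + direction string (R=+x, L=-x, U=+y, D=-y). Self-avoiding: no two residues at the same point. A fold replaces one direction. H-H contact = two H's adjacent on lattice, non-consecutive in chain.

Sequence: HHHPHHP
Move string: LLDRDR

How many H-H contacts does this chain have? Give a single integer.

Answer: 1

Derivation:
Positions: [(0, 0), (-1, 0), (-2, 0), (-2, -1), (-1, -1), (-1, -2), (0, -2)]
H-H contact: residue 1 @(-1,0) - residue 4 @(-1, -1)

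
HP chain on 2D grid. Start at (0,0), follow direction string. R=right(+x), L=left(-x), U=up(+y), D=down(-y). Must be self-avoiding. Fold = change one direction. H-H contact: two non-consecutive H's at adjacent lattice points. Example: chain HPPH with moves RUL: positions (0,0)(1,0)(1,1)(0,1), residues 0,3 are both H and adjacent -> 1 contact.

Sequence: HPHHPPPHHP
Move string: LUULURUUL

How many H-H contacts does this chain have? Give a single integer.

Answer: 0

Derivation:
Positions: [(0, 0), (-1, 0), (-1, 1), (-1, 2), (-2, 2), (-2, 3), (-1, 3), (-1, 4), (-1, 5), (-2, 5)]
No H-H contacts found.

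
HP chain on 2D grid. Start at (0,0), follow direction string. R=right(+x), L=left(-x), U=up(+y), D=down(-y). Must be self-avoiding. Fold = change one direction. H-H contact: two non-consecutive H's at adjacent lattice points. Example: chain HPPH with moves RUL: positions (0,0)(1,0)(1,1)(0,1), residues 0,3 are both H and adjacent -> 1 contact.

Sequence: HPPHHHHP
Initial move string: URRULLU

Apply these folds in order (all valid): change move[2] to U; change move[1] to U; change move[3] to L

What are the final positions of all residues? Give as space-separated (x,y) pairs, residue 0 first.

Initial moves: URRULLU
Fold: move[2]->U => URUULLU (positions: [(0, 0), (0, 1), (1, 1), (1, 2), (1, 3), (0, 3), (-1, 3), (-1, 4)])
Fold: move[1]->U => UUUULLU (positions: [(0, 0), (0, 1), (0, 2), (0, 3), (0, 4), (-1, 4), (-2, 4), (-2, 5)])
Fold: move[3]->L => UUULLLU (positions: [(0, 0), (0, 1), (0, 2), (0, 3), (-1, 3), (-2, 3), (-3, 3), (-3, 4)])

Answer: (0,0) (0,1) (0,2) (0,3) (-1,3) (-2,3) (-3,3) (-3,4)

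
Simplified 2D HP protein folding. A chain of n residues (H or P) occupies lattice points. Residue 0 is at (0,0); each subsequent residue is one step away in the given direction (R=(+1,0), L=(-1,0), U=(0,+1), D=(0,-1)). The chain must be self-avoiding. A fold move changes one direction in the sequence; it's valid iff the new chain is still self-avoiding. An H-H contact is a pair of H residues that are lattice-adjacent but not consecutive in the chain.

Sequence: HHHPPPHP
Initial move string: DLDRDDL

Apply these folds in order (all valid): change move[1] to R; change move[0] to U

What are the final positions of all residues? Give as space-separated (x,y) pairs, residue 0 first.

Initial moves: DLDRDDL
Fold: move[1]->R => DRDRDDL (positions: [(0, 0), (0, -1), (1, -1), (1, -2), (2, -2), (2, -3), (2, -4), (1, -4)])
Fold: move[0]->U => URDRDDL (positions: [(0, 0), (0, 1), (1, 1), (1, 0), (2, 0), (2, -1), (2, -2), (1, -2)])

Answer: (0,0) (0,1) (1,1) (1,0) (2,0) (2,-1) (2,-2) (1,-2)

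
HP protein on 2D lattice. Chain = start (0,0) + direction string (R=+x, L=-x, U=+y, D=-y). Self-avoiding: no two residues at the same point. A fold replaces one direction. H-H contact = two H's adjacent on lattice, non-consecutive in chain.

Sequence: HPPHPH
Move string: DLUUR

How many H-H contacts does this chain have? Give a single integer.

Positions: [(0, 0), (0, -1), (-1, -1), (-1, 0), (-1, 1), (0, 1)]
H-H contact: residue 0 @(0,0) - residue 3 @(-1, 0)
H-H contact: residue 0 @(0,0) - residue 5 @(0, 1)

Answer: 2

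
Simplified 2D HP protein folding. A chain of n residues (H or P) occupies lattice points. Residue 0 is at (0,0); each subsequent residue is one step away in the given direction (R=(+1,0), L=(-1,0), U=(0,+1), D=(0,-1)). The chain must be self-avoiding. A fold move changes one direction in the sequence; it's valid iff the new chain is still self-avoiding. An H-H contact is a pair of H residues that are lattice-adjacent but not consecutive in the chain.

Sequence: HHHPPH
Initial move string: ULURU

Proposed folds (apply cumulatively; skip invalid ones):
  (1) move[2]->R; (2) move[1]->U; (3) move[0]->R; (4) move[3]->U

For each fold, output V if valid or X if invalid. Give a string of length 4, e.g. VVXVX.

Initial: ULURU -> [(0, 0), (0, 1), (-1, 1), (-1, 2), (0, 2), (0, 3)]
Fold 1: move[2]->R => ULRRU INVALID (collision), skipped
Fold 2: move[1]->U => UUURU VALID
Fold 3: move[0]->R => RUURU VALID
Fold 4: move[3]->U => RUUUU VALID

Answer: XVVV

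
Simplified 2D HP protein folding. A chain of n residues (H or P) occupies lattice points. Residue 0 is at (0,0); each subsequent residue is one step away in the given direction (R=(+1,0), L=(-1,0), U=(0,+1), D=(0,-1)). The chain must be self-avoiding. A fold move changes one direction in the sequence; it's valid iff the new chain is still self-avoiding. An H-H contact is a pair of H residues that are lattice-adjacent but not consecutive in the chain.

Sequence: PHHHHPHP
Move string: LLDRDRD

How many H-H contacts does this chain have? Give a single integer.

Positions: [(0, 0), (-1, 0), (-2, 0), (-2, -1), (-1, -1), (-1, -2), (0, -2), (0, -3)]
H-H contact: residue 1 @(-1,0) - residue 4 @(-1, -1)

Answer: 1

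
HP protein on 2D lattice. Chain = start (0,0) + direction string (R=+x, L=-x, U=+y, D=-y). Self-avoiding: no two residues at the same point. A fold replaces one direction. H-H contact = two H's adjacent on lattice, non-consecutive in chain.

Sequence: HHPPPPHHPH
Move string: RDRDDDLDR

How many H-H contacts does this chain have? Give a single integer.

Answer: 1

Derivation:
Positions: [(0, 0), (1, 0), (1, -1), (2, -1), (2, -2), (2, -3), (2, -4), (1, -4), (1, -5), (2, -5)]
H-H contact: residue 6 @(2,-4) - residue 9 @(2, -5)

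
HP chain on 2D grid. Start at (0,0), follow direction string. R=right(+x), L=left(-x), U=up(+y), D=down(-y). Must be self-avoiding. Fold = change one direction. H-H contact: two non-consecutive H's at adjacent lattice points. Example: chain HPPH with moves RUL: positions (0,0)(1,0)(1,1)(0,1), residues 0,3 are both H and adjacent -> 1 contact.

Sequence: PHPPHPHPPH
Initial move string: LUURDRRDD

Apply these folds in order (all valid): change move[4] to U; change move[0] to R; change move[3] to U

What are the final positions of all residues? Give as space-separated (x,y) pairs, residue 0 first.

Answer: (0,0) (1,0) (1,1) (1,2) (1,3) (1,4) (2,4) (3,4) (3,3) (3,2)

Derivation:
Initial moves: LUURDRRDD
Fold: move[4]->U => LUURURRDD (positions: [(0, 0), (-1, 0), (-1, 1), (-1, 2), (0, 2), (0, 3), (1, 3), (2, 3), (2, 2), (2, 1)])
Fold: move[0]->R => RUURURRDD (positions: [(0, 0), (1, 0), (1, 1), (1, 2), (2, 2), (2, 3), (3, 3), (4, 3), (4, 2), (4, 1)])
Fold: move[3]->U => RUUUURRDD (positions: [(0, 0), (1, 0), (1, 1), (1, 2), (1, 3), (1, 4), (2, 4), (3, 4), (3, 3), (3, 2)])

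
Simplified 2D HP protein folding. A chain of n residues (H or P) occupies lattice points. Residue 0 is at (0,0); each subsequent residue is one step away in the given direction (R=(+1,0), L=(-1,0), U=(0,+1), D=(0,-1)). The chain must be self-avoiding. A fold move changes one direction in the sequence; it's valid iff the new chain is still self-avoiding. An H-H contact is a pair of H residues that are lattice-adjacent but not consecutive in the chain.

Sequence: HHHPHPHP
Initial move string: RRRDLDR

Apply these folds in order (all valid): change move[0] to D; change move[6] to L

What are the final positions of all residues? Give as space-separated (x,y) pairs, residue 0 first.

Answer: (0,0) (0,-1) (1,-1) (2,-1) (2,-2) (1,-2) (1,-3) (0,-3)

Derivation:
Initial moves: RRRDLDR
Fold: move[0]->D => DRRDLDR (positions: [(0, 0), (0, -1), (1, -1), (2, -1), (2, -2), (1, -2), (1, -3), (2, -3)])
Fold: move[6]->L => DRRDLDL (positions: [(0, 0), (0, -1), (1, -1), (2, -1), (2, -2), (1, -2), (1, -3), (0, -3)])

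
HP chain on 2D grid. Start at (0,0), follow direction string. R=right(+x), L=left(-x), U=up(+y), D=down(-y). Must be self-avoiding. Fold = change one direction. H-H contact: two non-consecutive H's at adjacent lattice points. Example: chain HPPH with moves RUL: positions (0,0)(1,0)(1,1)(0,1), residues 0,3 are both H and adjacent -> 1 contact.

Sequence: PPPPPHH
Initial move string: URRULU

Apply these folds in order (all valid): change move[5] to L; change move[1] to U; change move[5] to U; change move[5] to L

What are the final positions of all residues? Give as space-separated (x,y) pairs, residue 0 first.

Initial moves: URRULU
Fold: move[5]->L => URRULL (positions: [(0, 0), (0, 1), (1, 1), (2, 1), (2, 2), (1, 2), (0, 2)])
Fold: move[1]->U => UURULL (positions: [(0, 0), (0, 1), (0, 2), (1, 2), (1, 3), (0, 3), (-1, 3)])
Fold: move[5]->U => UURULU (positions: [(0, 0), (0, 1), (0, 2), (1, 2), (1, 3), (0, 3), (0, 4)])
Fold: move[5]->L => UURULL (positions: [(0, 0), (0, 1), (0, 2), (1, 2), (1, 3), (0, 3), (-1, 3)])

Answer: (0,0) (0,1) (0,2) (1,2) (1,3) (0,3) (-1,3)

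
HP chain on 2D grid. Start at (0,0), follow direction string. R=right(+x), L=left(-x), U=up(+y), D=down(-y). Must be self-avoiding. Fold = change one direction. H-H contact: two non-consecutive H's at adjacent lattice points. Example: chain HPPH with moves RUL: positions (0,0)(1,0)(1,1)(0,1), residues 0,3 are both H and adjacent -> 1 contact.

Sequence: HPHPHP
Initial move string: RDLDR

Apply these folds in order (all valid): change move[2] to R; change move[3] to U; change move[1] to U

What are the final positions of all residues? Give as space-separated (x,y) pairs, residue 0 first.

Initial moves: RDLDR
Fold: move[2]->R => RDRDR (positions: [(0, 0), (1, 0), (1, -1), (2, -1), (2, -2), (3, -2)])
Fold: move[3]->U => RDRUR (positions: [(0, 0), (1, 0), (1, -1), (2, -1), (2, 0), (3, 0)])
Fold: move[1]->U => RURUR (positions: [(0, 0), (1, 0), (1, 1), (2, 1), (2, 2), (3, 2)])

Answer: (0,0) (1,0) (1,1) (2,1) (2,2) (3,2)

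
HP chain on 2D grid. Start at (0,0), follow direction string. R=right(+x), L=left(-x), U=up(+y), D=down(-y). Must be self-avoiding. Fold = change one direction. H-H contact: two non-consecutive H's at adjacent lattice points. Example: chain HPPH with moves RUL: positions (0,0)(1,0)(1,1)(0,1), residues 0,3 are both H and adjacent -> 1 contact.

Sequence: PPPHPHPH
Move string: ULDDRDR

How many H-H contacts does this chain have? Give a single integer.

Positions: [(0, 0), (0, 1), (-1, 1), (-1, 0), (-1, -1), (0, -1), (0, -2), (1, -2)]
No H-H contacts found.

Answer: 0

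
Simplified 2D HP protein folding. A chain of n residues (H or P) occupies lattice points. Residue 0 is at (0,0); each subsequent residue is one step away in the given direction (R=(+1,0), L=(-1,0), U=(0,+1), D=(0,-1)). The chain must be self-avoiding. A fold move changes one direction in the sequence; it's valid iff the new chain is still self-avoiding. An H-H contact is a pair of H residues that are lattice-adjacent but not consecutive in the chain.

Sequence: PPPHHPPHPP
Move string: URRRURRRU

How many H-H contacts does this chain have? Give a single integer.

Answer: 0

Derivation:
Positions: [(0, 0), (0, 1), (1, 1), (2, 1), (3, 1), (3, 2), (4, 2), (5, 2), (6, 2), (6, 3)]
No H-H contacts found.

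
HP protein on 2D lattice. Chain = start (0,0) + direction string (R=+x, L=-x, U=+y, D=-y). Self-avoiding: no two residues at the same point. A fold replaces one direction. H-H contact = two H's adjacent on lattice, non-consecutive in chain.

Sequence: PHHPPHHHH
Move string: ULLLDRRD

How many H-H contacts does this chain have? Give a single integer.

Positions: [(0, 0), (0, 1), (-1, 1), (-2, 1), (-3, 1), (-3, 0), (-2, 0), (-1, 0), (-1, -1)]
H-H contact: residue 2 @(-1,1) - residue 7 @(-1, 0)

Answer: 1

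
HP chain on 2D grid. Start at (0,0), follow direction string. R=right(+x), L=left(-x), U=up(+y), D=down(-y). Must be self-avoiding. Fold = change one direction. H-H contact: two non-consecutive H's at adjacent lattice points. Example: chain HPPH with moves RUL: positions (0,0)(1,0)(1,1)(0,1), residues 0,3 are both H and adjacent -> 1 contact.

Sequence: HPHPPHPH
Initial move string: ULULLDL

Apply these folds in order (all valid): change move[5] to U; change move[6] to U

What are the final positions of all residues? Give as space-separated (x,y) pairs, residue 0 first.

Answer: (0,0) (0,1) (-1,1) (-1,2) (-2,2) (-3,2) (-3,3) (-3,4)

Derivation:
Initial moves: ULULLDL
Fold: move[5]->U => ULULLUL (positions: [(0, 0), (0, 1), (-1, 1), (-1, 2), (-2, 2), (-3, 2), (-3, 3), (-4, 3)])
Fold: move[6]->U => ULULLUU (positions: [(0, 0), (0, 1), (-1, 1), (-1, 2), (-2, 2), (-3, 2), (-3, 3), (-3, 4)])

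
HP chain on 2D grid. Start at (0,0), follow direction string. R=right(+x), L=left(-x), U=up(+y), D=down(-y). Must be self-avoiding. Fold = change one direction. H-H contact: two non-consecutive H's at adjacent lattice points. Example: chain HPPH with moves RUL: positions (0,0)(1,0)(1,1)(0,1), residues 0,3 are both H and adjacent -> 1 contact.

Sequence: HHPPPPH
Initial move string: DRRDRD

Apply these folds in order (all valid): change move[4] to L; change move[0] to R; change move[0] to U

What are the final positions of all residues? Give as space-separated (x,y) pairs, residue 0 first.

Answer: (0,0) (0,1) (1,1) (2,1) (2,0) (1,0) (1,-1)

Derivation:
Initial moves: DRRDRD
Fold: move[4]->L => DRRDLD (positions: [(0, 0), (0, -1), (1, -1), (2, -1), (2, -2), (1, -2), (1, -3)])
Fold: move[0]->R => RRRDLD (positions: [(0, 0), (1, 0), (2, 0), (3, 0), (3, -1), (2, -1), (2, -2)])
Fold: move[0]->U => URRDLD (positions: [(0, 0), (0, 1), (1, 1), (2, 1), (2, 0), (1, 0), (1, -1)])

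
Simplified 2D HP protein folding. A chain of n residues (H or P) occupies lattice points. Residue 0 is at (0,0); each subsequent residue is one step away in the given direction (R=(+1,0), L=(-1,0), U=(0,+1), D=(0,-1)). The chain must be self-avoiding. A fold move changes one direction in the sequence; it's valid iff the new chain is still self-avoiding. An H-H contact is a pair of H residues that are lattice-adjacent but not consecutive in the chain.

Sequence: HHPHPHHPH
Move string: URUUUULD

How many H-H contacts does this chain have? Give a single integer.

Positions: [(0, 0), (0, 1), (1, 1), (1, 2), (1, 3), (1, 4), (1, 5), (0, 5), (0, 4)]
H-H contact: residue 5 @(1,4) - residue 8 @(0, 4)

Answer: 1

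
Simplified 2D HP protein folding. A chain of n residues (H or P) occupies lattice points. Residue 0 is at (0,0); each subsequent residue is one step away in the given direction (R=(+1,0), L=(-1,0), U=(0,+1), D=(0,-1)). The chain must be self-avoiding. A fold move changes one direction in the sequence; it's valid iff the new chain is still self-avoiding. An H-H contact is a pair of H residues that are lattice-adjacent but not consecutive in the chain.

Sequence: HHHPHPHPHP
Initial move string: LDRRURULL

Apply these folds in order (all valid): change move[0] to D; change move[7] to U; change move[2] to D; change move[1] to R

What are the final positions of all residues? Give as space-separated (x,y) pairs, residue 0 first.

Initial moves: LDRRURULL
Fold: move[0]->D => DDRRURULL (positions: [(0, 0), (0, -1), (0, -2), (1, -2), (2, -2), (2, -1), (3, -1), (3, 0), (2, 0), (1, 0)])
Fold: move[7]->U => DDRRURUUL (positions: [(0, 0), (0, -1), (0, -2), (1, -2), (2, -2), (2, -1), (3, -1), (3, 0), (3, 1), (2, 1)])
Fold: move[2]->D => DDDRURUUL (positions: [(0, 0), (0, -1), (0, -2), (0, -3), (1, -3), (1, -2), (2, -2), (2, -1), (2, 0), (1, 0)])
Fold: move[1]->R => DRDRURUUL (positions: [(0, 0), (0, -1), (1, -1), (1, -2), (2, -2), (2, -1), (3, -1), (3, 0), (3, 1), (2, 1)])

Answer: (0,0) (0,-1) (1,-1) (1,-2) (2,-2) (2,-1) (3,-1) (3,0) (3,1) (2,1)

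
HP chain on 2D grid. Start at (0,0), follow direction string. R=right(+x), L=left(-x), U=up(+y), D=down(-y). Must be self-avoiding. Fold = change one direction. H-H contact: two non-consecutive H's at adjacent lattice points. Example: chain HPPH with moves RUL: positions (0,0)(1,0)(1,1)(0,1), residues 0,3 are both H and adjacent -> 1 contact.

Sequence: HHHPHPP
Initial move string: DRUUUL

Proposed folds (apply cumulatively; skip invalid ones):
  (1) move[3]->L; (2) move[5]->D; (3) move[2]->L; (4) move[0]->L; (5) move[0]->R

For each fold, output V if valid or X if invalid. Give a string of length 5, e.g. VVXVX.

Initial: DRUUUL -> [(0, 0), (0, -1), (1, -1), (1, 0), (1, 1), (1, 2), (0, 2)]
Fold 1: move[3]->L => DRULUL INVALID (collision), skipped
Fold 2: move[5]->D => DRUUUD INVALID (collision), skipped
Fold 3: move[2]->L => DRLUUL INVALID (collision), skipped
Fold 4: move[0]->L => LRUUUL INVALID (collision), skipped
Fold 5: move[0]->R => RRUUUL VALID

Answer: XXXXV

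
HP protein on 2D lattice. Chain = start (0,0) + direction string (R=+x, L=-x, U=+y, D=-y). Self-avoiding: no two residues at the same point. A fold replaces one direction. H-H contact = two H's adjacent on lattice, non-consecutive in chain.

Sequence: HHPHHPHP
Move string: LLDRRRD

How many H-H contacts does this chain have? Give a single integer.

Answer: 1

Derivation:
Positions: [(0, 0), (-1, 0), (-2, 0), (-2, -1), (-1, -1), (0, -1), (1, -1), (1, -2)]
H-H contact: residue 1 @(-1,0) - residue 4 @(-1, -1)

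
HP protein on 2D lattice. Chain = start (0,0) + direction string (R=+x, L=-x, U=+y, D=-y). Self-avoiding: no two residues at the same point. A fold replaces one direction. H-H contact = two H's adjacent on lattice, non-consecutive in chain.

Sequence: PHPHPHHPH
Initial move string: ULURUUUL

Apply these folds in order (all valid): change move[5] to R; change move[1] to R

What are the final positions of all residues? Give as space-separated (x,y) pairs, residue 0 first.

Initial moves: ULURUUUL
Fold: move[5]->R => ULURURUL (positions: [(0, 0), (0, 1), (-1, 1), (-1, 2), (0, 2), (0, 3), (1, 3), (1, 4), (0, 4)])
Fold: move[1]->R => URURURUL (positions: [(0, 0), (0, 1), (1, 1), (1, 2), (2, 2), (2, 3), (3, 3), (3, 4), (2, 4)])

Answer: (0,0) (0,1) (1,1) (1,2) (2,2) (2,3) (3,3) (3,4) (2,4)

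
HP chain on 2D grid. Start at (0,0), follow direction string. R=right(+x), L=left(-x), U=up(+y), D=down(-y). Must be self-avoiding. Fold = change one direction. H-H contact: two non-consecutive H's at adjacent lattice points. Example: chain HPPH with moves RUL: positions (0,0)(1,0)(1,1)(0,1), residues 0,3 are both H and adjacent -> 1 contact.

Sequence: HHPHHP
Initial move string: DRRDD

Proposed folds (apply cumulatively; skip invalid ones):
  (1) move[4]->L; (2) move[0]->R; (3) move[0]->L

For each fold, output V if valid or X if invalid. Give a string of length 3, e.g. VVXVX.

Answer: VVX

Derivation:
Initial: DRRDD -> [(0, 0), (0, -1), (1, -1), (2, -1), (2, -2), (2, -3)]
Fold 1: move[4]->L => DRRDL VALID
Fold 2: move[0]->R => RRRDL VALID
Fold 3: move[0]->L => LRRDL INVALID (collision), skipped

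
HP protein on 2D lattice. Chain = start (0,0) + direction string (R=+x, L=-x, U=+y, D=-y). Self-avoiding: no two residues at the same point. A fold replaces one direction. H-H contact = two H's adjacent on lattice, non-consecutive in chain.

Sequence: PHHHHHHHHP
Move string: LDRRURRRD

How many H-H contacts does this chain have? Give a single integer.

Positions: [(0, 0), (-1, 0), (-1, -1), (0, -1), (1, -1), (1, 0), (2, 0), (3, 0), (4, 0), (4, -1)]
No H-H contacts found.

Answer: 0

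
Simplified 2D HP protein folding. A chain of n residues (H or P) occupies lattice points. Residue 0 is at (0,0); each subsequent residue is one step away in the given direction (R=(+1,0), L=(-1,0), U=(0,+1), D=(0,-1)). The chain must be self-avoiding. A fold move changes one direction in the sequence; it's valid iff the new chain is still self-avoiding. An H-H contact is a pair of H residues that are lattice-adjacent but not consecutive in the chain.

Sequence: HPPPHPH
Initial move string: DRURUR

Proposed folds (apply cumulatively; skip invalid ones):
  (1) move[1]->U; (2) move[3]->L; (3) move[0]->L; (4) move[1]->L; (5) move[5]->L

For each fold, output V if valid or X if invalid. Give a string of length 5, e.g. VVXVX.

Initial: DRURUR -> [(0, 0), (0, -1), (1, -1), (1, 0), (2, 0), (2, 1), (3, 1)]
Fold 1: move[1]->U => DUURUR INVALID (collision), skipped
Fold 2: move[3]->L => DRULUR INVALID (collision), skipped
Fold 3: move[0]->L => LRURUR INVALID (collision), skipped
Fold 4: move[1]->L => DLURUR INVALID (collision), skipped
Fold 5: move[5]->L => DRURUL VALID

Answer: XXXXV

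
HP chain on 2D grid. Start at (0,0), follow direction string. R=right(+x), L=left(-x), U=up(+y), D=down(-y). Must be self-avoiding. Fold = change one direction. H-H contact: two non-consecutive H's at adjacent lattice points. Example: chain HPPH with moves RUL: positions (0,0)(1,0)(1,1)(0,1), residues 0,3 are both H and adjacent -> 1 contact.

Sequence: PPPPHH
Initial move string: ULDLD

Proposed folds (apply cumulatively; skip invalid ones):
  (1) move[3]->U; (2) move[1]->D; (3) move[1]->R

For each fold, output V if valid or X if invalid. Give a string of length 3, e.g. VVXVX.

Answer: XXX

Derivation:
Initial: ULDLD -> [(0, 0), (0, 1), (-1, 1), (-1, 0), (-2, 0), (-2, -1)]
Fold 1: move[3]->U => ULDUD INVALID (collision), skipped
Fold 2: move[1]->D => UDDLD INVALID (collision), skipped
Fold 3: move[1]->R => URDLD INVALID (collision), skipped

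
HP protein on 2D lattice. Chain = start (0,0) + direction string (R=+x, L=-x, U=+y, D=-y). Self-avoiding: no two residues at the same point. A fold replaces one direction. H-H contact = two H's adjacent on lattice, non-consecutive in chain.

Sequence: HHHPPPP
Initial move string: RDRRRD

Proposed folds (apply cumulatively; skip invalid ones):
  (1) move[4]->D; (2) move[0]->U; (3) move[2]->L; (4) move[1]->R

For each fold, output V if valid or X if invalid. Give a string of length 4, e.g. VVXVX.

Initial: RDRRRD -> [(0, 0), (1, 0), (1, -1), (2, -1), (3, -1), (4, -1), (4, -2)]
Fold 1: move[4]->D => RDRRDD VALID
Fold 2: move[0]->U => UDRRDD INVALID (collision), skipped
Fold 3: move[2]->L => RDLRDD INVALID (collision), skipped
Fold 4: move[1]->R => RRRRDD VALID

Answer: VXXV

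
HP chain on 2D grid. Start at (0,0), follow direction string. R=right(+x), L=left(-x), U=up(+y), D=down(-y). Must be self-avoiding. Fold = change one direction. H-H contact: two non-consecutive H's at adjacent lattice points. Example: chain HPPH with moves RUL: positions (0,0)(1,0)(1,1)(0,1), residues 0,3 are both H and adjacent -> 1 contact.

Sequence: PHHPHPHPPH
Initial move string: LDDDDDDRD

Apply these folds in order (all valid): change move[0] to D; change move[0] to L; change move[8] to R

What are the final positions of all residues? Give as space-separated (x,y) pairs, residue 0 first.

Initial moves: LDDDDDDRD
Fold: move[0]->D => DDDDDDDRD (positions: [(0, 0), (0, -1), (0, -2), (0, -3), (0, -4), (0, -5), (0, -6), (0, -7), (1, -7), (1, -8)])
Fold: move[0]->L => LDDDDDDRD (positions: [(0, 0), (-1, 0), (-1, -1), (-1, -2), (-1, -3), (-1, -4), (-1, -5), (-1, -6), (0, -6), (0, -7)])
Fold: move[8]->R => LDDDDDDRR (positions: [(0, 0), (-1, 0), (-1, -1), (-1, -2), (-1, -3), (-1, -4), (-1, -5), (-1, -6), (0, -6), (1, -6)])

Answer: (0,0) (-1,0) (-1,-1) (-1,-2) (-1,-3) (-1,-4) (-1,-5) (-1,-6) (0,-6) (1,-6)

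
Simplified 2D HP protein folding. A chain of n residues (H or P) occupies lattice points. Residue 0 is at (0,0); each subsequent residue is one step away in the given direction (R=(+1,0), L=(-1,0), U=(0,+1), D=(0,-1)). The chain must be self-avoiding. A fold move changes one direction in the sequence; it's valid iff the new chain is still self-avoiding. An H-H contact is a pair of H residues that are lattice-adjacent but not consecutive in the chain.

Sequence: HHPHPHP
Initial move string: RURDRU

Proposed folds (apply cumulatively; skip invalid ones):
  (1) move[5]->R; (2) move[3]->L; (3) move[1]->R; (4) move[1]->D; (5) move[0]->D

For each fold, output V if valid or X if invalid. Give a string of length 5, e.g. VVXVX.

Initial: RURDRU -> [(0, 0), (1, 0), (1, 1), (2, 1), (2, 0), (3, 0), (3, 1)]
Fold 1: move[5]->R => RURDRR VALID
Fold 2: move[3]->L => RURLRR INVALID (collision), skipped
Fold 3: move[1]->R => RRRDRR VALID
Fold 4: move[1]->D => RDRDRR VALID
Fold 5: move[0]->D => DDRDRR VALID

Answer: VXVVV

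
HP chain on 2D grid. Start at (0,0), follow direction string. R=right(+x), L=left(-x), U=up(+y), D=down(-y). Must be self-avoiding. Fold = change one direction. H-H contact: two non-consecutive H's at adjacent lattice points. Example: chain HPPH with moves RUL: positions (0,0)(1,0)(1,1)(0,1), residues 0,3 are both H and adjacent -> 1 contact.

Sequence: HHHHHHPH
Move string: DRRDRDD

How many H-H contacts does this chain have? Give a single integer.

Answer: 0

Derivation:
Positions: [(0, 0), (0, -1), (1, -1), (2, -1), (2, -2), (3, -2), (3, -3), (3, -4)]
No H-H contacts found.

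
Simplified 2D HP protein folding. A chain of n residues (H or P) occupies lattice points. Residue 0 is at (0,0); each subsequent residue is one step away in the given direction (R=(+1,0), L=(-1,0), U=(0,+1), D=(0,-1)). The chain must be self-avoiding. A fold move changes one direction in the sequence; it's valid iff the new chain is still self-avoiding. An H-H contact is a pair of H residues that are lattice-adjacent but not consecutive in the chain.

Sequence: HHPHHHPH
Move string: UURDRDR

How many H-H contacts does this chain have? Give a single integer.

Answer: 1

Derivation:
Positions: [(0, 0), (0, 1), (0, 2), (1, 2), (1, 1), (2, 1), (2, 0), (3, 0)]
H-H contact: residue 1 @(0,1) - residue 4 @(1, 1)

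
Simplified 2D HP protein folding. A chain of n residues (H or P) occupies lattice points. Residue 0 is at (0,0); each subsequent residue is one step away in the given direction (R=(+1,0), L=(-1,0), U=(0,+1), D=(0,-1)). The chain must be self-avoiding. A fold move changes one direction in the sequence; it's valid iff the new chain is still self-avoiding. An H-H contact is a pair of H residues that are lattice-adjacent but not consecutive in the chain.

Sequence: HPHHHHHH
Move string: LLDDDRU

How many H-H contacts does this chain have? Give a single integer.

Positions: [(0, 0), (-1, 0), (-2, 0), (-2, -1), (-2, -2), (-2, -3), (-1, -3), (-1, -2)]
H-H contact: residue 4 @(-2,-2) - residue 7 @(-1, -2)

Answer: 1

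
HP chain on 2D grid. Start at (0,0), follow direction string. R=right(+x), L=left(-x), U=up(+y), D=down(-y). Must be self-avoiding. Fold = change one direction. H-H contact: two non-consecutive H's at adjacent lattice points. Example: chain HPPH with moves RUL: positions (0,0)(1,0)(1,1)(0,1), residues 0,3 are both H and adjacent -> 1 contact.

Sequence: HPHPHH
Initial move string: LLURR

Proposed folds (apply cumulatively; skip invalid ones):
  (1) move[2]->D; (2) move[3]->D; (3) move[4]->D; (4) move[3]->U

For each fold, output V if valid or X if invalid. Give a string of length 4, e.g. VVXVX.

Answer: VVVX

Derivation:
Initial: LLURR -> [(0, 0), (-1, 0), (-2, 0), (-2, 1), (-1, 1), (0, 1)]
Fold 1: move[2]->D => LLDRR VALID
Fold 2: move[3]->D => LLDDR VALID
Fold 3: move[4]->D => LLDDD VALID
Fold 4: move[3]->U => LLDUD INVALID (collision), skipped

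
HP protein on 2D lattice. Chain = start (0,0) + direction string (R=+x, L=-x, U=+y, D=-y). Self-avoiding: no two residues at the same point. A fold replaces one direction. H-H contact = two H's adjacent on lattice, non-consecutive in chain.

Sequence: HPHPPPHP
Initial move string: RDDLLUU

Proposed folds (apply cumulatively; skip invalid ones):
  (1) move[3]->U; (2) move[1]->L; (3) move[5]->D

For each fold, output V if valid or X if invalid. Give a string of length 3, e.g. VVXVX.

Answer: XXX

Derivation:
Initial: RDDLLUU -> [(0, 0), (1, 0), (1, -1), (1, -2), (0, -2), (-1, -2), (-1, -1), (-1, 0)]
Fold 1: move[3]->U => RDDULUU INVALID (collision), skipped
Fold 2: move[1]->L => RLDLLUU INVALID (collision), skipped
Fold 3: move[5]->D => RDDLLDU INVALID (collision), skipped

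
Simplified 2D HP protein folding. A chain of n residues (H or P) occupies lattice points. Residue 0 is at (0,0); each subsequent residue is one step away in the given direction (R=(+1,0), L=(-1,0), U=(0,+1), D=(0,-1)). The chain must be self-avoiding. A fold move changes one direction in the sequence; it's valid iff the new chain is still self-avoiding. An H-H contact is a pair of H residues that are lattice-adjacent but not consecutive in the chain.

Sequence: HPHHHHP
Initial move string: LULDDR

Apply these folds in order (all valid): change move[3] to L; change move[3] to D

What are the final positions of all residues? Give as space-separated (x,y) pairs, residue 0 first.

Initial moves: LULDDR
Fold: move[3]->L => LULLDR (positions: [(0, 0), (-1, 0), (-1, 1), (-2, 1), (-3, 1), (-3, 0), (-2, 0)])
Fold: move[3]->D => LULDDR (positions: [(0, 0), (-1, 0), (-1, 1), (-2, 1), (-2, 0), (-2, -1), (-1, -1)])

Answer: (0,0) (-1,0) (-1,1) (-2,1) (-2,0) (-2,-1) (-1,-1)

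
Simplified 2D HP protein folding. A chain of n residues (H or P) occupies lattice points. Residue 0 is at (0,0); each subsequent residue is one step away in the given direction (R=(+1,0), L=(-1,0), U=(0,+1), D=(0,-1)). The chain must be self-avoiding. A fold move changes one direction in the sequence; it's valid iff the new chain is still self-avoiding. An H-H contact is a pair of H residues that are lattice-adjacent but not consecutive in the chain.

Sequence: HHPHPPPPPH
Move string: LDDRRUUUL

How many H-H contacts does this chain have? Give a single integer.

Answer: 1

Derivation:
Positions: [(0, 0), (-1, 0), (-1, -1), (-1, -2), (0, -2), (1, -2), (1, -1), (1, 0), (1, 1), (0, 1)]
H-H contact: residue 0 @(0,0) - residue 9 @(0, 1)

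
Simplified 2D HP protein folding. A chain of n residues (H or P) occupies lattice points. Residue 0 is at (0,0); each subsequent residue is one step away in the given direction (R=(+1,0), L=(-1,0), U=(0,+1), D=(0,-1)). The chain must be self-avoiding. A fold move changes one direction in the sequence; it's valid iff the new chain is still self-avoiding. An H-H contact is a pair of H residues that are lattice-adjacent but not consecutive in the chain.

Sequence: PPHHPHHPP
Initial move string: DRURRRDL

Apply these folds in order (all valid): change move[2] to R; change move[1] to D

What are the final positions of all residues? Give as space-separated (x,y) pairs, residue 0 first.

Initial moves: DRURRRDL
Fold: move[2]->R => DRRRRRDL (positions: [(0, 0), (0, -1), (1, -1), (2, -1), (3, -1), (4, -1), (5, -1), (5, -2), (4, -2)])
Fold: move[1]->D => DDRRRRDL (positions: [(0, 0), (0, -1), (0, -2), (1, -2), (2, -2), (3, -2), (4, -2), (4, -3), (3, -3)])

Answer: (0,0) (0,-1) (0,-2) (1,-2) (2,-2) (3,-2) (4,-2) (4,-3) (3,-3)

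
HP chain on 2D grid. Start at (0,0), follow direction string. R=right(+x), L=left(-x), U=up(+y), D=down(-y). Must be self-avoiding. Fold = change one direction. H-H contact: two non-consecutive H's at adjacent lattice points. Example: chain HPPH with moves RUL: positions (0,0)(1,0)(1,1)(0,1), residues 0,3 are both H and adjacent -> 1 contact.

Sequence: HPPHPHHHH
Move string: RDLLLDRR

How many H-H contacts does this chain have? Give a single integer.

Positions: [(0, 0), (1, 0), (1, -1), (0, -1), (-1, -1), (-2, -1), (-2, -2), (-1, -2), (0, -2)]
H-H contact: residue 0 @(0,0) - residue 3 @(0, -1)
H-H contact: residue 3 @(0,-1) - residue 8 @(0, -2)

Answer: 2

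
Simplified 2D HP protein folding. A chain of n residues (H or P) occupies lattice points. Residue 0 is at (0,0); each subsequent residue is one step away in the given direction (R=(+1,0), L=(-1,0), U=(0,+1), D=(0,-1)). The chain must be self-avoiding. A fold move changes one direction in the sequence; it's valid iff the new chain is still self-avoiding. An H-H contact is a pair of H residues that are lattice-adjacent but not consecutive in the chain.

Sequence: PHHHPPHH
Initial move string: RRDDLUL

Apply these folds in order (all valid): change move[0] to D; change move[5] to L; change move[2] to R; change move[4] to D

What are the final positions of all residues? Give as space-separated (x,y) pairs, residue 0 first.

Answer: (0,0) (0,-1) (1,-1) (2,-1) (2,-2) (2,-3) (1,-3) (0,-3)

Derivation:
Initial moves: RRDDLUL
Fold: move[0]->D => DRDDLUL (positions: [(0, 0), (0, -1), (1, -1), (1, -2), (1, -3), (0, -3), (0, -2), (-1, -2)])
Fold: move[5]->L => DRDDLLL (positions: [(0, 0), (0, -1), (1, -1), (1, -2), (1, -3), (0, -3), (-1, -3), (-2, -3)])
Fold: move[2]->R => DRRDLLL (positions: [(0, 0), (0, -1), (1, -1), (2, -1), (2, -2), (1, -2), (0, -2), (-1, -2)])
Fold: move[4]->D => DRRDDLL (positions: [(0, 0), (0, -1), (1, -1), (2, -1), (2, -2), (2, -3), (1, -3), (0, -3)])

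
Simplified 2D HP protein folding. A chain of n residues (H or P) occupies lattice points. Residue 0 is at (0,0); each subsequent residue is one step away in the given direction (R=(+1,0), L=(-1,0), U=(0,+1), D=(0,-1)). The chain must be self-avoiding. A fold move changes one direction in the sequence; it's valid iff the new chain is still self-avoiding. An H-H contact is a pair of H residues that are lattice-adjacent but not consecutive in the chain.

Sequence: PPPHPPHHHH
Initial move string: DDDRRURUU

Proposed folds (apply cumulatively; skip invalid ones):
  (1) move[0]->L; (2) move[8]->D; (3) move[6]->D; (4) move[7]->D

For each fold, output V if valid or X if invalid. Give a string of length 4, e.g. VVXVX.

Initial: DDDRRURUU -> [(0, 0), (0, -1), (0, -2), (0, -3), (1, -3), (2, -3), (2, -2), (3, -2), (3, -1), (3, 0)]
Fold 1: move[0]->L => LDDRRURUU VALID
Fold 2: move[8]->D => LDDRRURUD INVALID (collision), skipped
Fold 3: move[6]->D => LDDRRUDUU INVALID (collision), skipped
Fold 4: move[7]->D => LDDRRURDU INVALID (collision), skipped

Answer: VXXX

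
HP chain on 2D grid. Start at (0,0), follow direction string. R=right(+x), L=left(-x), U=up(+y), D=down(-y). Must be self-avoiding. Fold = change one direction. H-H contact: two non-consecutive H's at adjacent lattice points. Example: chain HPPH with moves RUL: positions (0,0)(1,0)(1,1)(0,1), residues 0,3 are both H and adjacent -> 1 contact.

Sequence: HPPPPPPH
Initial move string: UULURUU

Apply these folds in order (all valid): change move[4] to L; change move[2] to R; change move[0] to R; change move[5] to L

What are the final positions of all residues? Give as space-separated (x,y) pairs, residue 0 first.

Initial moves: UULURUU
Fold: move[4]->L => UULULUU (positions: [(0, 0), (0, 1), (0, 2), (-1, 2), (-1, 3), (-2, 3), (-2, 4), (-2, 5)])
Fold: move[2]->R => UURULUU (positions: [(0, 0), (0, 1), (0, 2), (1, 2), (1, 3), (0, 3), (0, 4), (0, 5)])
Fold: move[0]->R => RURULUU (positions: [(0, 0), (1, 0), (1, 1), (2, 1), (2, 2), (1, 2), (1, 3), (1, 4)])
Fold: move[5]->L => RURULLU (positions: [(0, 0), (1, 0), (1, 1), (2, 1), (2, 2), (1, 2), (0, 2), (0, 3)])

Answer: (0,0) (1,0) (1,1) (2,1) (2,2) (1,2) (0,2) (0,3)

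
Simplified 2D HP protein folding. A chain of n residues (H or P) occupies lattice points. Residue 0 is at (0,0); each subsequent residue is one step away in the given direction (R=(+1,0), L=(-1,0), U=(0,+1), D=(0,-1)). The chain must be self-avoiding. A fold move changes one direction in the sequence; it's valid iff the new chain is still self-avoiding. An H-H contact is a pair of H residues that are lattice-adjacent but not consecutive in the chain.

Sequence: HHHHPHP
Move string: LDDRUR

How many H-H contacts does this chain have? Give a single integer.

Answer: 2

Derivation:
Positions: [(0, 0), (-1, 0), (-1, -1), (-1, -2), (0, -2), (0, -1), (1, -1)]
H-H contact: residue 0 @(0,0) - residue 5 @(0, -1)
H-H contact: residue 2 @(-1,-1) - residue 5 @(0, -1)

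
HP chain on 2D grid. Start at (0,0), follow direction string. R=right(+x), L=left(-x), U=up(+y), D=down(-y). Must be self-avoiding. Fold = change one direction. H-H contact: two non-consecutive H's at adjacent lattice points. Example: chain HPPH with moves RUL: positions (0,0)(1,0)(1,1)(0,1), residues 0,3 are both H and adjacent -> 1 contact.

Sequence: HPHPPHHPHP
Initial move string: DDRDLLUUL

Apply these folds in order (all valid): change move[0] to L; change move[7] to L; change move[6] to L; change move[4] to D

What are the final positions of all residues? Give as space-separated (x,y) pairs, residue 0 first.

Initial moves: DDRDLLUUL
Fold: move[0]->L => LDRDLLUUL (positions: [(0, 0), (-1, 0), (-1, -1), (0, -1), (0, -2), (-1, -2), (-2, -2), (-2, -1), (-2, 0), (-3, 0)])
Fold: move[7]->L => LDRDLLULL (positions: [(0, 0), (-1, 0), (-1, -1), (0, -1), (0, -2), (-1, -2), (-2, -2), (-2, -1), (-3, -1), (-4, -1)])
Fold: move[6]->L => LDRDLLLLL (positions: [(0, 0), (-1, 0), (-1, -1), (0, -1), (0, -2), (-1, -2), (-2, -2), (-3, -2), (-4, -2), (-5, -2)])
Fold: move[4]->D => LDRDDLLLL (positions: [(0, 0), (-1, 0), (-1, -1), (0, -1), (0, -2), (0, -3), (-1, -3), (-2, -3), (-3, -3), (-4, -3)])

Answer: (0,0) (-1,0) (-1,-1) (0,-1) (0,-2) (0,-3) (-1,-3) (-2,-3) (-3,-3) (-4,-3)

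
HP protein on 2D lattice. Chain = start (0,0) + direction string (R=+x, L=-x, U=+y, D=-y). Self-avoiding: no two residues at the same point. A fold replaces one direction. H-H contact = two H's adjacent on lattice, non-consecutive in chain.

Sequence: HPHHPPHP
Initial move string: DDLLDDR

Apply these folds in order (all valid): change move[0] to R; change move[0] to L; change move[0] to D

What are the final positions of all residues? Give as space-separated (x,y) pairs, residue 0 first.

Initial moves: DDLLDDR
Fold: move[0]->R => RDLLDDR (positions: [(0, 0), (1, 0), (1, -1), (0, -1), (-1, -1), (-1, -2), (-1, -3), (0, -3)])
Fold: move[0]->L => LDLLDDR (positions: [(0, 0), (-1, 0), (-1, -1), (-2, -1), (-3, -1), (-3, -2), (-3, -3), (-2, -3)])
Fold: move[0]->D => DDLLDDR (positions: [(0, 0), (0, -1), (0, -2), (-1, -2), (-2, -2), (-2, -3), (-2, -4), (-1, -4)])

Answer: (0,0) (0,-1) (0,-2) (-1,-2) (-2,-2) (-2,-3) (-2,-4) (-1,-4)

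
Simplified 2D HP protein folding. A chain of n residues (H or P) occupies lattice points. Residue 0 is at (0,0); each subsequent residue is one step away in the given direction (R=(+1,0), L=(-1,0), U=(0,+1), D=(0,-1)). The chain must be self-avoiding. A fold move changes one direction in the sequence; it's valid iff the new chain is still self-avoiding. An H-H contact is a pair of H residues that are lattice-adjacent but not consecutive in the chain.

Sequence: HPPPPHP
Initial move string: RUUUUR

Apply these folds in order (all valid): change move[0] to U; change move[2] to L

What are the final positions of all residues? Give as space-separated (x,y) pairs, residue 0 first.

Answer: (0,0) (0,1) (0,2) (-1,2) (-1,3) (-1,4) (0,4)

Derivation:
Initial moves: RUUUUR
Fold: move[0]->U => UUUUUR (positions: [(0, 0), (0, 1), (0, 2), (0, 3), (0, 4), (0, 5), (1, 5)])
Fold: move[2]->L => UULUUR (positions: [(0, 0), (0, 1), (0, 2), (-1, 2), (-1, 3), (-1, 4), (0, 4)])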